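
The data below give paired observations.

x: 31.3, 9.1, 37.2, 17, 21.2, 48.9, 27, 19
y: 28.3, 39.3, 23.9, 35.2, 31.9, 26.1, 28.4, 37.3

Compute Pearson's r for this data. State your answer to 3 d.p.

-0.890

n = 8, Σx = 210.7, Σy = 250.4, Σx² = 6665.99, Σy² = 8052.3, Σxy = 6158.97
nΣxy − ΣxΣy = 49271.76 − 52759.28 = -3487.52
nΣx² − (Σx)² = 53327.92 − 44394.49 = 8933.43; nΣy² − (Σy)² = 64418.4 − 62700.16 = 1718.24
r = -3487.52 / √(8933.43 × 1718.24) = -3487.52 / 3917.8791 ≈ -0.890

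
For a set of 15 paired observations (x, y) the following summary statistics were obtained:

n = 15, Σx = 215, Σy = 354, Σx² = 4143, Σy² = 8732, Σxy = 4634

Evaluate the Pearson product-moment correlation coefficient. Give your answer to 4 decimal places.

-0.6950

r = (nΣxy − ΣxΣy) / √[(nΣx² − (Σx)²)(nΣy² − (Σy)²)]
Numerator: 15×4634 − 215×354 = -6600
Denominator: √[(62145 − 46225)(130980 − 125316)] = √[15920 × 5664] = 9495.8349
r = -6600 / 9495.8349 ≈ -0.6950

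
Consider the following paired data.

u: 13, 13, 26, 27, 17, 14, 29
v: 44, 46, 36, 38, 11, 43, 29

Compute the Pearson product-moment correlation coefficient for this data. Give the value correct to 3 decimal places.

n = 7, Σu = 139, Σv = 247, Σu² = 3069, Σv² = 9603, Σuv = 4762
nΣuv − ΣuΣv = 33334 − 34333 = -999
nΣu² − (Σu)² = 21483 − 19321 = 2162; nΣv² − (Σv)² = 67221 − 61009 = 6212
r = -999 / √(2162 × 6212) = -999 / 3664.7434 ≈ -0.273

-0.273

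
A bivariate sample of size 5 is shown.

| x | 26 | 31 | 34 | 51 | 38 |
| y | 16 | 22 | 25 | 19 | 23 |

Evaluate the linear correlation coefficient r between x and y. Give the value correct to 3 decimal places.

n = 5, Σx = 180, Σy = 105, Σx² = 6838, Σy² = 2255, Σxy = 3791
nΣxy − ΣxΣy = 18955 − 18900 = 55
nΣx² − (Σx)² = 34190 − 32400 = 1790; nΣy² − (Σy)² = 11275 − 11025 = 250
r = 55 / √(1790 × 250) = 55 / 668.9544 ≈ 0.082

0.082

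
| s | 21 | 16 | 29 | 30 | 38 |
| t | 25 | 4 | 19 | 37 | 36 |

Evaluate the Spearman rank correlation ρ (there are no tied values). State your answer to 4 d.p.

Rank s: 2, 1, 3, 4, 5
Rank t: 3, 1, 2, 5, 4
d = rank(s) − rank(t): -1, 0, 1, -1, 1; Σd² = 4
ρ = 1 − 6Σd² / [n(n²−1)] = 1 − 6×4 / (5×24) = 1 − 24/120 ≈ 0.8000

0.8000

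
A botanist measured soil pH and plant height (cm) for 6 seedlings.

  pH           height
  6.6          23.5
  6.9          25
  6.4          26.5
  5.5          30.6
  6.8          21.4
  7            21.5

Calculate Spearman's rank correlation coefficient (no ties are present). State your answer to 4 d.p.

-0.7143

Rank pH: 3, 5, 2, 1, 4, 6
Rank height: 3, 4, 5, 6, 1, 2
d = rank(pH) − rank(height): 0, 1, -3, -5, 3, 4; Σd² = 60
ρ = 1 − 6Σd² / [n(n²−1)] = 1 − 6×60 / (6×35) = 1 − 360/210 ≈ -0.7143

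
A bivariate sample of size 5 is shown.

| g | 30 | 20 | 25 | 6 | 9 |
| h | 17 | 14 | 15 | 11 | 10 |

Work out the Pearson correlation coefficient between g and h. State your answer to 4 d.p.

0.9716

n = 5, Σg = 90, Σh = 67, Σg² = 2042, Σh² = 931, Σgh = 1321
nΣgh − ΣgΣh = 6605 − 6030 = 575
nΣg² − (Σg)² = 10210 − 8100 = 2110; nΣh² − (Σh)² = 4655 − 4489 = 166
r = 575 / √(2110 × 166) = 575 / 591.8277 ≈ 0.9716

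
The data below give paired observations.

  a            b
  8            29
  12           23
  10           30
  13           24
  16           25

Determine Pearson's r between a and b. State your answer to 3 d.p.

-0.683

n = 5, Σa = 59, Σb = 131, Σa² = 733, Σb² = 3471, Σab = 1520
nΣab − ΣaΣb = 7600 − 7729 = -129
nΣa² − (Σa)² = 3665 − 3481 = 184; nΣb² − (Σb)² = 17355 − 17161 = 194
r = -129 / √(184 × 194) = -129 / 188.9339 ≈ -0.683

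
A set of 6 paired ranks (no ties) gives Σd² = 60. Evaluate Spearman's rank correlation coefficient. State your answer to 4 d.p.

-0.7143

ρ = 1 − 6Σd² / [n(n²−1)] = 1 − 6×60 / (6×35)
  = 1 − 360/210 = 1 − 1.71429 ≈ -0.7143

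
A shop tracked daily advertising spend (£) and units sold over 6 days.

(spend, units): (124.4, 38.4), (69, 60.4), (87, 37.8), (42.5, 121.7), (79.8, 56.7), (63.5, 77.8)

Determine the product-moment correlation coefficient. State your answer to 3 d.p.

-0.846

n = 6, Σx = 466.2, Σy = 392.8, Σx² = 40011.9, Σy² = 30630.18, Σxy = 26870.37
nΣxy − ΣxΣy = 161222.22 − 183123.36 = -21901.14
nΣx² − (Σx)² = 240071.4 − 217342.44 = 22728.96; nΣy² − (Σy)² = 183781.08 − 154291.84 = 29489.24
r = -21901.14 / √(22728.96 × 29489.24) = -21901.14 / 25889.3754 ≈ -0.846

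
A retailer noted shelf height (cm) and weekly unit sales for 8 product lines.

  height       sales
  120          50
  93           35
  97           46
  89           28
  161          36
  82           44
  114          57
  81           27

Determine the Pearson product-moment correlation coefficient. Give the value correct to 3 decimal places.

n = 8, Σx = 837, Σy = 323, Σx² = 92581, Σy² = 13835, Σxy = 34298
nΣxy − ΣxΣy = 274384 − 270351 = 4033
nΣx² − (Σx)² = 740648 − 700569 = 40079; nΣy² − (Σy)² = 110680 − 104329 = 6351
r = 4033 / √(40079 × 6351) = 4033 / 15954.3639 ≈ 0.253

0.253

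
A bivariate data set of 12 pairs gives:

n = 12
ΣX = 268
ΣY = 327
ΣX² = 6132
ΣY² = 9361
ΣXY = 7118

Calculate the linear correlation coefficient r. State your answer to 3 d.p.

r = (nΣXY − ΣXΣY) / √[(nΣX² − (ΣX)²)(nΣY² − (ΣY)²)]
Numerator: 12×7118 − 268×327 = -2220
Denominator: √[(73584 − 71824)(112332 − 106929)] = √[1760 × 5403] = 3083.7120
r = -2220 / 3083.7120 ≈ -0.720

-0.720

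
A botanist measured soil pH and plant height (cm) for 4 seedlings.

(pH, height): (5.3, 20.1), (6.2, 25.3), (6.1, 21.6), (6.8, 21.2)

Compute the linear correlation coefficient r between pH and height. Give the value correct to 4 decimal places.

0.3090

n = 4, Σx = 24.4, Σy = 88.2, Σx² = 149.98, Σy² = 1960.1, Σxy = 539.31
nΣxy − ΣxΣy = 2157.24 − 2152.08 = 5.16
nΣx² − (Σx)² = 599.92 − 595.36 = 4.56; nΣy² − (Σy)² = 7840.4 − 7779.24 = 61.16
r = 5.16 / √(4.56 × 61.16) = 5.16 / 16.7000 ≈ 0.3090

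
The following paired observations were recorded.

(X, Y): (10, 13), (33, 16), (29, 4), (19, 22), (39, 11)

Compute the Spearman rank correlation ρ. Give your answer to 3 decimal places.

-0.300

Rank X: 1, 4, 3, 2, 5
Rank Y: 3, 4, 1, 5, 2
d = rank(X) − rank(Y): -2, 0, 2, -3, 3; Σd² = 26
ρ = 1 − 6Σd² / [n(n²−1)] = 1 − 6×26 / (5×24) = 1 − 156/120 ≈ -0.300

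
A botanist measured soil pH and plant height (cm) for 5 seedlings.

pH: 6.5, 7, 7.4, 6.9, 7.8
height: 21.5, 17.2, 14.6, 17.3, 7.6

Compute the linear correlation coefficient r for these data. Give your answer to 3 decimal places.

n = 5, Σx = 35.6, Σy = 78.2, Σx² = 254.46, Σy² = 1328.3, Σxy = 546.84
nΣxy − ΣxΣy = 2734.2 − 2783.92 = -49.72
nΣx² − (Σx)² = 1272.3 − 1267.36 = 4.94; nΣy² − (Σy)² = 6641.5 − 6115.24 = 526.26
r = -49.72 / √(4.94 × 526.26) = -49.72 / 50.9875 ≈ -0.975

-0.975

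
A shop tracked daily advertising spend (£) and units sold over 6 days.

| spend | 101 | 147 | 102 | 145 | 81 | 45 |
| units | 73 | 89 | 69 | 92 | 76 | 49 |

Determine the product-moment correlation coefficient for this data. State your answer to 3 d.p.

0.939

n = 6, Σx = 621, Σy = 448, Σx² = 71825, Σy² = 34652, Σxy = 49195
nΣxy − ΣxΣy = 295170 − 278208 = 16962
nΣx² − (Σx)² = 430950 − 385641 = 45309; nΣy² − (Σy)² = 207912 − 200704 = 7208
r = 16962 / √(45309 × 7208) = 16962 / 18071.7258 ≈ 0.939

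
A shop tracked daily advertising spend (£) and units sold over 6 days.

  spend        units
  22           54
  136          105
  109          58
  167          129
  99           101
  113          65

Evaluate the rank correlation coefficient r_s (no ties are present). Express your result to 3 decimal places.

0.829

Rank spend: 1, 5, 3, 6, 2, 4
Rank units: 1, 5, 2, 6, 4, 3
d = rank(spend) − rank(units): 0, 0, 1, 0, -2, 1; Σd² = 6
ρ = 1 − 6Σd² / [n(n²−1)] = 1 − 6×6 / (6×35) = 1 − 36/210 ≈ 0.829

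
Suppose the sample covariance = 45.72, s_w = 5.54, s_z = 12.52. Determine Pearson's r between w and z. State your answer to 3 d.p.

0.659

r = Cov(w,z) / (s_w · s_z) = 45.72 / (5.54 × 12.52)
  = 45.72 / 69.3608 ≈ 0.659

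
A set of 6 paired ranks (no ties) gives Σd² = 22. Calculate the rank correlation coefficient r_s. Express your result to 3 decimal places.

ρ = 1 − 6Σd² / [n(n²−1)] = 1 − 6×22 / (6×35)
  = 1 − 132/210 = 1 − 0.6286 ≈ 0.371

0.371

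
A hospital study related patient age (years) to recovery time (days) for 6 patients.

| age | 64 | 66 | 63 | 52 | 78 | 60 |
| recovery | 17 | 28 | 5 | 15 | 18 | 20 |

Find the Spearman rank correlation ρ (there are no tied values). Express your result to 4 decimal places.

Rank age: 4, 5, 3, 1, 6, 2
Rank recovery: 3, 6, 1, 2, 4, 5
d = rank(age) − rank(recovery): 1, -1, 2, -1, 2, -3; Σd² = 20
ρ = 1 − 6Σd² / [n(n²−1)] = 1 − 6×20 / (6×35) = 1 − 120/210 ≈ 0.4286

0.4286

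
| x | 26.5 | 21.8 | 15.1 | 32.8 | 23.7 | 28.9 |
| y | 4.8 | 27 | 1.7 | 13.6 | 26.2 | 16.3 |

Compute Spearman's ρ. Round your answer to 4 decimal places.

Rank x: 4, 2, 1, 6, 3, 5
Rank y: 2, 6, 1, 3, 5, 4
d = rank(x) − rank(y): 2, -4, 0, 3, -2, 1; Σd² = 34
ρ = 1 − 6Σd² / [n(n²−1)] = 1 − 6×34 / (6×35) = 1 − 204/210 ≈ 0.0286

0.0286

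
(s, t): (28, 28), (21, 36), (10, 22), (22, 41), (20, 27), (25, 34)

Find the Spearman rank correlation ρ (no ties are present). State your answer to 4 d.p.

0.4857

Rank s: 6, 3, 1, 4, 2, 5
Rank t: 3, 5, 1, 6, 2, 4
d = rank(s) − rank(t): 3, -2, 0, -2, 0, 1; Σd² = 18
ρ = 1 − 6Σd² / [n(n²−1)] = 1 − 6×18 / (6×35) = 1 − 108/210 ≈ 0.4857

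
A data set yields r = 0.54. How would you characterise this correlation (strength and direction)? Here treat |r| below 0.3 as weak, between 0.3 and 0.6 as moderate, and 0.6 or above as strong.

r = 0.54 > 0 so the relationship is positive.
|r| = 0.54, which falls in the moderate range.

moderate positive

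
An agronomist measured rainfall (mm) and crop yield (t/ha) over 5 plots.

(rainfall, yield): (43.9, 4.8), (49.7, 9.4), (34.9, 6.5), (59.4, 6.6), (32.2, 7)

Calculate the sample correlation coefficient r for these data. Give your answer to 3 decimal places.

0.168

n = 5, Σx = 220.1, Σy = 34.3, Σx² = 10180.51, Σy² = 246.21, Σxy = 1522.19
nΣxy − ΣxΣy = 7610.95 − 7549.43 = 61.52
nΣx² − (Σx)² = 50902.55 − 48444.01 = 2458.54; nΣy² − (Σy)² = 1231.05 − 1176.49 = 54.56
r = 61.52 / √(2458.54 × 54.56) = 61.52 / 366.2485 ≈ 0.168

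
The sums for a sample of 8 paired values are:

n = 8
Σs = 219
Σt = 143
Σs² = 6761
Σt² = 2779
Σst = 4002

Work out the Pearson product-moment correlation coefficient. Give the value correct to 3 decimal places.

r = (nΣst − ΣsΣt) / √[(nΣs² − (Σs)²)(nΣt² − (Σt)²)]
Numerator: 8×4002 − 219×143 = 699
Denominator: √[(54088 − 47961)(22232 − 20449)] = √[6127 × 1783] = 3305.2142
r = 699 / 3305.2142 ≈ 0.211

0.211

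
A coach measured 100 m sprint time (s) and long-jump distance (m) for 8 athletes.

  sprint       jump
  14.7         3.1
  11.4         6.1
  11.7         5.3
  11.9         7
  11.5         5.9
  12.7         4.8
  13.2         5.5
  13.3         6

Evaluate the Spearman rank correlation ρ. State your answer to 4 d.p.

-0.4762

Rank sprint: 8, 1, 3, 4, 2, 5, 6, 7
Rank jump: 1, 7, 3, 8, 5, 2, 4, 6
d = rank(sprint) − rank(jump): 7, -6, 0, -4, -3, 3, 2, 1; Σd² = 124
ρ = 1 − 6Σd² / [n(n²−1)] = 1 − 6×124 / (8×63) = 1 − 744/504 ≈ -0.4762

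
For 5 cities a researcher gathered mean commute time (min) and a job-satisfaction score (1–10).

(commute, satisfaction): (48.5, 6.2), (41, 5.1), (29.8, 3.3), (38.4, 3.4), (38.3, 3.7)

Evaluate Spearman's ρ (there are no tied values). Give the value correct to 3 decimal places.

Rank commute: 5, 4, 1, 3, 2
Rank satisfaction: 5, 4, 1, 2, 3
d = rank(commute) − rank(satisfaction): 0, 0, 0, 1, -1; Σd² = 2
ρ = 1 − 6Σd² / [n(n²−1)] = 1 − 6×2 / (5×24) = 1 − 12/120 ≈ 0.900

0.900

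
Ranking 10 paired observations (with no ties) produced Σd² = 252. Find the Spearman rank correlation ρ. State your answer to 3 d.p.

-0.527

ρ = 1 − 6Σd² / [n(n²−1)] = 1 − 6×252 / (10×99)
  = 1 − 1512/990 = 1 − 1.5273 ≈ -0.527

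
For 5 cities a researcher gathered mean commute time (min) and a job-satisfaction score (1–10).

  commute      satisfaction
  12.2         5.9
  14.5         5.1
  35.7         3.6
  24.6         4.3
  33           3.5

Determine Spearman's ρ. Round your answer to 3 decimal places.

-0.900

Rank commute: 1, 2, 5, 3, 4
Rank satisfaction: 5, 4, 2, 3, 1
d = rank(commute) − rank(satisfaction): -4, -2, 3, 0, 3; Σd² = 38
ρ = 1 − 6Σd² / [n(n²−1)] = 1 − 6×38 / (5×24) = 1 − 228/120 ≈ -0.900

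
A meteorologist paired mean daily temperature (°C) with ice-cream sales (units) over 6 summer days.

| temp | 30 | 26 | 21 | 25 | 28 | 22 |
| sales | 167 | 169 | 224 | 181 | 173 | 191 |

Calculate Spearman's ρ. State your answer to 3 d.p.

-0.943

Rank temp: 6, 4, 1, 3, 5, 2
Rank sales: 1, 2, 6, 4, 3, 5
d = rank(temp) − rank(sales): 5, 2, -5, -1, 2, -3; Σd² = 68
ρ = 1 − 6Σd² / [n(n²−1)] = 1 − 6×68 / (6×35) = 1 − 408/210 ≈ -0.943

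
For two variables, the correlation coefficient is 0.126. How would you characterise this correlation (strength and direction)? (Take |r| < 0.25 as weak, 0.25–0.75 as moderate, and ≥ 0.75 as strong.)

r = 0.126 > 0 so the relationship is positive.
|r| = 0.126, which falls in the weak range.

weak positive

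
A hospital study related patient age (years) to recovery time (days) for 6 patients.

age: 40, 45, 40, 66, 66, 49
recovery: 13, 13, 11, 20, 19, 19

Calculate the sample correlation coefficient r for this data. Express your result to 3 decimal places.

0.864

n = 6, Σx = 306, Σy = 95, Σx² = 16338, Σy² = 1581, Σxy = 5050
nΣxy − ΣxΣy = 30300 − 29070 = 1230
nΣx² − (Σx)² = 98028 − 93636 = 4392; nΣy² − (Σy)² = 9486 − 9025 = 461
r = 1230 / √(4392 × 461) = 1230 / 1422.9238 ≈ 0.864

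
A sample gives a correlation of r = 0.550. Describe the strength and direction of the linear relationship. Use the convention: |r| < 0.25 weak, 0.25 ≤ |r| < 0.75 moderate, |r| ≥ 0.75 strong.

moderate positive

r = 0.550 > 0 so the relationship is positive.
|r| = 0.550, which falls in the moderate range.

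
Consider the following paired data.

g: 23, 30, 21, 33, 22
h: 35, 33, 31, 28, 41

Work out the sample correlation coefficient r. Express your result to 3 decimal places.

n = 5, Σg = 129, Σh = 168, Σg² = 3443, Σh² = 5740, Σgh = 4272
nΣgh − ΣgΣh = 21360 − 21672 = -312
nΣg² − (Σg)² = 17215 − 16641 = 574; nΣh² − (Σh)² = 28700 − 28224 = 476
r = -312 / √(574 × 476) = -312 / 522.7083 ≈ -0.597

-0.597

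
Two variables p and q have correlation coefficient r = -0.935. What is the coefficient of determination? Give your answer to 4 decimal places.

r² = (-0.935)² = 0.8742

0.8742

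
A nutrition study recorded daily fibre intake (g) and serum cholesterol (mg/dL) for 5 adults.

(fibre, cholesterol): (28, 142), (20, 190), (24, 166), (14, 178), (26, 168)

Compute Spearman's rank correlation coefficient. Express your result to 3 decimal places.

-0.800

Rank fibre: 5, 2, 3, 1, 4
Rank cholesterol: 1, 5, 2, 4, 3
d = rank(fibre) − rank(cholesterol): 4, -3, 1, -3, 1; Σd² = 36
ρ = 1 − 6Σd² / [n(n²−1)] = 1 − 6×36 / (5×24) = 1 − 216/120 ≈ -0.800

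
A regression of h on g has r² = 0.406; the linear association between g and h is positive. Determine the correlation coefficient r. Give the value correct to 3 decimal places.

|r| = √0.406 = 0.637
The association is positive, so r = 0.637.

0.637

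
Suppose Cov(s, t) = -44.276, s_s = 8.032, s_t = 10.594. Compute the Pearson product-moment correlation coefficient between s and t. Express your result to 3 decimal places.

r = Cov(s,t) / (s_s · s_t) = -44.276 / (8.032 × 10.594)
  = -44.276 / 85.0910 ≈ -0.520

-0.520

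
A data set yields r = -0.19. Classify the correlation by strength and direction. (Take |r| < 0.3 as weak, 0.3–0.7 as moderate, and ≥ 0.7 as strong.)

weak negative

r = -0.19 < 0 so the relationship is negative.
|r| = 0.19, which falls in the weak range.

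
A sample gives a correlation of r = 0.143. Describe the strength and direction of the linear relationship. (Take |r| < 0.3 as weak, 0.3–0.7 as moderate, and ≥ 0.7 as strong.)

weak positive

r = 0.143 > 0 so the relationship is positive.
|r| = 0.143, which falls in the weak range.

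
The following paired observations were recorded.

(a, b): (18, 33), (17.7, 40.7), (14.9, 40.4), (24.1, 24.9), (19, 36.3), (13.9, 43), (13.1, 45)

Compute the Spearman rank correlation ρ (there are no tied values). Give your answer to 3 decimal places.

-0.929

Rank a: 5, 4, 3, 7, 6, 2, 1
Rank b: 2, 5, 4, 1, 3, 6, 7
d = rank(a) − rank(b): 3, -1, -1, 6, 3, -4, -6; Σd² = 108
ρ = 1 − 6Σd² / [n(n²−1)] = 1 − 6×108 / (7×48) = 1 − 648/336 ≈ -0.929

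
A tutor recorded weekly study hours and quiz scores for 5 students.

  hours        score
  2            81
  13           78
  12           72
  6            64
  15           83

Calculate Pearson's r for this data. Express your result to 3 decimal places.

n = 5, Σx = 48, Σy = 378, Σx² = 578, Σy² = 28814, Σxy = 3669
nΣxy − ΣxΣy = 18345 − 18144 = 201
nΣx² − (Σx)² = 2890 − 2304 = 586; nΣy² − (Σy)² = 144070 − 142884 = 1186
r = 201 / √(586 × 1186) = 201 / 833.6642 ≈ 0.241

0.241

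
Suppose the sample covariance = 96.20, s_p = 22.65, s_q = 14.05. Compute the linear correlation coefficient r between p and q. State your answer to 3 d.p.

0.302

r = Cov(p,q) / (s_p · s_q) = 96.20 / (22.65 × 14.05)
  = 96.20 / 318.2325 ≈ 0.302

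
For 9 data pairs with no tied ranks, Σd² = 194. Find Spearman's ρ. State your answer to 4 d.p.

ρ = 1 − 6Σd² / [n(n²−1)] = 1 − 6×194 / (9×80)
  = 1 − 1164/720 = 1 − 1.61667 ≈ -0.6167

-0.6167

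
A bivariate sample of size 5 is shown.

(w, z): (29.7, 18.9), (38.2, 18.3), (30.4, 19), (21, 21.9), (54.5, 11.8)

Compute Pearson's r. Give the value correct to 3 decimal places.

-0.979

n = 5, Σw = 173.8, Σz = 89.9, Σw² = 6676.74, Σz² = 1671.95, Σwz = 2940.99
nΣwz − ΣwΣz = 14704.95 − 15624.62 = -919.67
nΣw² − (Σw)² = 33383.7 − 30206.44 = 3177.26; nΣz² − (Σz)² = 8359.75 − 8082.01 = 277.74
r = -919.67 / √(3177.26 × 277.74) = -919.67 / 939.3893 ≈ -0.979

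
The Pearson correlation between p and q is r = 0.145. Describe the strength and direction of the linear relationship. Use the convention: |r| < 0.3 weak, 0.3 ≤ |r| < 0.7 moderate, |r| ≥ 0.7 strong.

r = 0.145 > 0 so the relationship is positive.
|r| = 0.145, which falls in the weak range.

weak positive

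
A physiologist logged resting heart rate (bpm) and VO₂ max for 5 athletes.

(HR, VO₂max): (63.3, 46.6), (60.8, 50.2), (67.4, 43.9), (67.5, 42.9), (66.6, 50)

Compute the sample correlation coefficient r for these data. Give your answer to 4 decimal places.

n = 5, Σx = 325.6, Σy = 233.6, Σx² = 21238.1, Σy² = 10959.22, Σxy = 15186.55
nΣxy − ΣxΣy = 75932.75 − 76060.16 = -127.41
nΣx² − (Σx)² = 106190.5 − 106015.36 = 175.14; nΣy² − (Σy)² = 54796.1 − 54568.96 = 227.14
r = -127.41 / √(175.14 × 227.14) = -127.41 / 199.4525 ≈ -0.6388

-0.6388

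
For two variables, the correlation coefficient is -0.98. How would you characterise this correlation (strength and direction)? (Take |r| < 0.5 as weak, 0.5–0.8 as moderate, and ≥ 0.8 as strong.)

strong negative

r = -0.98 < 0 so the relationship is negative.
|r| = 0.98, which falls in the strong range.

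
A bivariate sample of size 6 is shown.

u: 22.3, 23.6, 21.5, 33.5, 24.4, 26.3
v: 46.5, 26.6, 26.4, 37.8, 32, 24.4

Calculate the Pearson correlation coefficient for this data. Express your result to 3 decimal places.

0.145

n = 6, Σu = 151.6, Σv = 193.7, Σu² = 3925.8, Σv² = 6614.97, Σuv = 4921.13
nΣuv − ΣuΣv = 29526.78 − 29364.92 = 161.86
nΣu² − (Σu)² = 23554.8 − 22982.56 = 572.24; nΣv² − (Σv)² = 39689.82 − 37519.69 = 2170.13
r = 161.86 / √(572.24 × 2170.13) = 161.86 / 1114.3766 ≈ 0.145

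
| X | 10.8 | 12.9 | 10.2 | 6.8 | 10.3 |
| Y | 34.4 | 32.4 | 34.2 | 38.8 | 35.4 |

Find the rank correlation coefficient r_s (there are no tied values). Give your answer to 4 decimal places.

-0.7000

Rank X: 4, 5, 2, 1, 3
Rank Y: 3, 1, 2, 5, 4
d = rank(X) − rank(Y): 1, 4, 0, -4, -1; Σd² = 34
ρ = 1 − 6Σd² / [n(n²−1)] = 1 − 6×34 / (5×24) = 1 − 204/120 ≈ -0.7000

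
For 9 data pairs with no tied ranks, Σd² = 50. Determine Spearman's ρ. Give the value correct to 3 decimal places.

0.583

ρ = 1 − 6Σd² / [n(n²−1)] = 1 − 6×50 / (9×80)
  = 1 − 300/720 = 1 − 0.4167 ≈ 0.583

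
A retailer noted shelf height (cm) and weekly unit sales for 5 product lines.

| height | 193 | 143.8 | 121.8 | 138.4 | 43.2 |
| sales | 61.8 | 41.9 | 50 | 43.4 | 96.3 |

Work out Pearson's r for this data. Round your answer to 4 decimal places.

-0.6881

n = 5, Σx = 640.2, Σy = 293.4, Σx² = 93783.48, Σy² = 19232.1, Σxy = 34209.34
nΣxy − ΣxΣy = 171046.7 − 187834.68 = -16787.98
nΣx² − (Σx)² = 468917.4 − 409856.04 = 59061.36; nΣy² − (Σy)² = 96160.5 − 86083.56 = 10076.94
r = -16787.98 / √(59061.36 × 10076.94) = -16787.98 / 24395.8558 ≈ -0.6881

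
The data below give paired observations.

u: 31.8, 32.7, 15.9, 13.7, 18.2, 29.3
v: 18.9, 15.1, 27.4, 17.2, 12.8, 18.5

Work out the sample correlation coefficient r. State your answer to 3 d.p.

n = 6, Σu = 141.6, Σv = 109.9, Σu² = 3710.76, Σv² = 2137.91, Σuv = 2541.1
nΣuv − ΣuΣv = 15246.6 − 15561.84 = -315.24
nΣu² − (Σu)² = 22264.56 − 20050.56 = 2214; nΣv² − (Σv)² = 12827.46 − 12078.01 = 749.45
r = -315.24 / √(2214 × 749.45) = -315.24 / 1288.1313 ≈ -0.245

-0.245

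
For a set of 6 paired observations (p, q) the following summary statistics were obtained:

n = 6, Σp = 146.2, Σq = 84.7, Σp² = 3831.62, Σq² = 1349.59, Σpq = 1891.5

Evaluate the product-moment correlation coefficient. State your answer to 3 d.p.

r = (nΣpq − ΣpΣq) / √[(nΣp² − (Σp)²)(nΣq² − (Σq)²)]
Numerator: 6×1891.5 − 146.2×84.7 = -1034.14
Denominator: √[(22989.72 − 21374.44)(8097.54 − 7174.09)] = √[1615.28 × 923.45] = 1221.3232
r = -1034.14 / 1221.3232 ≈ -0.847

-0.847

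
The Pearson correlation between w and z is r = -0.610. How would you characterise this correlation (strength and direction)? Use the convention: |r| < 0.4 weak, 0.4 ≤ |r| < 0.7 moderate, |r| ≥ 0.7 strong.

r = -0.610 < 0 so the relationship is negative.
|r| = 0.610, which falls in the moderate range.

moderate negative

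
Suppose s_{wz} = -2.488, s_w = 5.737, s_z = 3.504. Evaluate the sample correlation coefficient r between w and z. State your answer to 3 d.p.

-0.124

r = Cov(w,z) / (s_w · s_z) = -2.488 / (5.737 × 3.504)
  = -2.488 / 20.1024 ≈ -0.124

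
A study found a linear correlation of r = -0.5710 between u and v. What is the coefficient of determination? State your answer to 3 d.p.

r² = (-0.5710)² = 0.326

0.326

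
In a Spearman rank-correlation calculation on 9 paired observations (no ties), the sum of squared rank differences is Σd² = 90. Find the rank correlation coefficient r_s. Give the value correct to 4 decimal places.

ρ = 1 − 6Σd² / [n(n²−1)] = 1 − 6×90 / (9×80)
  = 1 − 540/720 = 1 − 0.75000 ≈ 0.2500

0.2500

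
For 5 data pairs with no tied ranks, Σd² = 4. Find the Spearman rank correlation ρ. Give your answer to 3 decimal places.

0.800

ρ = 1 − 6Σd² / [n(n²−1)] = 1 − 6×4 / (5×24)
  = 1 − 24/120 = 1 − 0.2000 ≈ 0.800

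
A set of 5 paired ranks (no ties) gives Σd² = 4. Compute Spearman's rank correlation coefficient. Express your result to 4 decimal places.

0.8000

ρ = 1 − 6Σd² / [n(n²−1)] = 1 − 6×4 / (5×24)
  = 1 − 24/120 = 1 − 0.20000 ≈ 0.8000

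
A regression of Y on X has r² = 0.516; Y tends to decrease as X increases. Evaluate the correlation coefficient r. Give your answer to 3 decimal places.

-0.718

|r| = √0.516 = 0.718
The association is negative, so r = −0.718.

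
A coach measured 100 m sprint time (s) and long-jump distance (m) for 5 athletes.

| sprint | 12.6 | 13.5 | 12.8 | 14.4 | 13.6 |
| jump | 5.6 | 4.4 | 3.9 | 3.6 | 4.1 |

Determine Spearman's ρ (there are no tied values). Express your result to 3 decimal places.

-0.700

Rank sprint: 1, 3, 2, 5, 4
Rank jump: 5, 4, 2, 1, 3
d = rank(sprint) − rank(jump): -4, -1, 0, 4, 1; Σd² = 34
ρ = 1 − 6Σd² / [n(n²−1)] = 1 − 6×34 / (5×24) = 1 − 204/120 ≈ -0.700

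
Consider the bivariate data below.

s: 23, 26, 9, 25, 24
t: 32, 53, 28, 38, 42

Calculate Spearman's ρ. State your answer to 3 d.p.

0.900

Rank s: 2, 5, 1, 4, 3
Rank t: 2, 5, 1, 3, 4
d = rank(s) − rank(t): 0, 0, 0, 1, -1; Σd² = 2
ρ = 1 − 6Σd² / [n(n²−1)] = 1 − 6×2 / (5×24) = 1 − 12/120 ≈ 0.900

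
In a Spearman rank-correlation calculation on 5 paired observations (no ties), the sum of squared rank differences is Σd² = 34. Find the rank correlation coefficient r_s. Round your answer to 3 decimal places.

-0.700

ρ = 1 − 6Σd² / [n(n²−1)] = 1 − 6×34 / (5×24)
  = 1 − 204/120 = 1 − 1.7000 ≈ -0.700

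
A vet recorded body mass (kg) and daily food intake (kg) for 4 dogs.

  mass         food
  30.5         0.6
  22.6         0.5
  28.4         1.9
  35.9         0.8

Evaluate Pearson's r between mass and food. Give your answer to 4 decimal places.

n = 4, Σx = 117.4, Σy = 3.8, Σx² = 3536.38, Σy² = 4.86, Σxy = 112.28
nΣxy − ΣxΣy = 449.12 − 446.12 = 3
nΣx² − (Σx)² = 14145.52 − 13782.76 = 362.76; nΣy² − (Σy)² = 19.44 − 14.44 = 5
r = 3 / √(362.76 × 5) = 3 / 42.5887 ≈ 0.0704

0.0704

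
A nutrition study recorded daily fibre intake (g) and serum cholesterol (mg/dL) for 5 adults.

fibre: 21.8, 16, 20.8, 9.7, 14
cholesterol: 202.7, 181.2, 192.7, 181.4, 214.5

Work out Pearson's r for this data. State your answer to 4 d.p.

0.2856

n = 5, Σx = 82.3, Σy = 972.5, Σx² = 1453.97, Σy² = 189970.23, Σxy = 16088.8
nΣxy − ΣxΣy = 80444 − 80036.75 = 407.25
nΣx² − (Σx)² = 7269.85 − 6773.29 = 496.56; nΣy² − (Σy)² = 949851.15 − 945756.25 = 4094.9
r = 407.25 / √(496.56 × 4094.9) = 407.25 / 1425.9606 ≈ 0.2856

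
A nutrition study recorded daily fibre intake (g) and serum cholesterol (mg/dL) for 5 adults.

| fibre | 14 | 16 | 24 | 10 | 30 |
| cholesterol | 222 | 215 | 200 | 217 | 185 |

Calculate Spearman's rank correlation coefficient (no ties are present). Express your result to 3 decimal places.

Rank fibre: 2, 3, 4, 1, 5
Rank cholesterol: 5, 3, 2, 4, 1
d = rank(fibre) − rank(cholesterol): -3, 0, 2, -3, 4; Σd² = 38
ρ = 1 − 6Σd² / [n(n²−1)] = 1 − 6×38 / (5×24) = 1 − 228/120 ≈ -0.900

-0.900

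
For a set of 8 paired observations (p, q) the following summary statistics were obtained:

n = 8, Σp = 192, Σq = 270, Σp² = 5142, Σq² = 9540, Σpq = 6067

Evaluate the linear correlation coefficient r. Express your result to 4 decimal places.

-0.8644

r = (nΣpq − ΣpΣq) / √[(nΣp² − (Σp)²)(nΣq² − (Σq)²)]
Numerator: 8×6067 − 192×270 = -3304
Denominator: √[(41136 − 36864)(76320 − 72900)] = √[4272 × 3420] = 3822.3344
r = -3304 / 3822.3344 ≈ -0.8644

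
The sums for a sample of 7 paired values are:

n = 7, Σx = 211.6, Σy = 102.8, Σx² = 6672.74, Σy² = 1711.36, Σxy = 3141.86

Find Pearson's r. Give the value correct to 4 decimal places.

0.1456

r = (nΣxy − ΣxΣy) / √[(nΣx² − (Σx)²)(nΣy² − (Σy)²)]
Numerator: 7×3141.86 − 211.6×102.8 = 240.54
Denominator: √[(46709.18 − 44774.56)(11979.52 − 10567.84)] = √[1934.62 × 1411.68] = 1652.5932
r = 240.54 / 1652.5932 ≈ 0.1456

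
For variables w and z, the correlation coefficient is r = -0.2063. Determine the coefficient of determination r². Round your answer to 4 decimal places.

0.0426

r² = (-0.2063)² = 0.0426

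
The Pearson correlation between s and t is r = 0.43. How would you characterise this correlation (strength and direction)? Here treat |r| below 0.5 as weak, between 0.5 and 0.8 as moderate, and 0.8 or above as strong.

r = 0.43 > 0 so the relationship is positive.
|r| = 0.43, which falls in the weak range.

weak positive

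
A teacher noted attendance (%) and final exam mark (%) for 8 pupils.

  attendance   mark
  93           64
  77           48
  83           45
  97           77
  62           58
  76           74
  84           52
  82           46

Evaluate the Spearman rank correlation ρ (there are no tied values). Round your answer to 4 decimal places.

Rank attendance: 7, 3, 5, 8, 1, 2, 6, 4
Rank mark: 6, 3, 1, 8, 5, 7, 4, 2
d = rank(attendance) − rank(mark): 1, 0, 4, 0, -4, -5, 2, 2; Σd² = 66
ρ = 1 − 6Σd² / [n(n²−1)] = 1 − 6×66 / (8×63) = 1 − 396/504 ≈ 0.2143

0.2143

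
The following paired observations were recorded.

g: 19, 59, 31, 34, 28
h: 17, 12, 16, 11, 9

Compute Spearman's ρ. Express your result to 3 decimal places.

-0.300

Rank g: 1, 5, 3, 4, 2
Rank h: 5, 3, 4, 2, 1
d = rank(g) − rank(h): -4, 2, -1, 2, 1; Σd² = 26
ρ = 1 − 6Σd² / [n(n²−1)] = 1 − 6×26 / (5×24) = 1 − 156/120 ≈ -0.300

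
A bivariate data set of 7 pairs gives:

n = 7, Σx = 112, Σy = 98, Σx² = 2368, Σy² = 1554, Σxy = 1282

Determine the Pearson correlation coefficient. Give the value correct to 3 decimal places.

r = (nΣxy − ΣxΣy) / √[(nΣx² − (Σx)²)(nΣy² − (Σy)²)]
Numerator: 7×1282 − 112×98 = -2002
Denominator: √[(16576 − 12544)(10878 − 9604)] = √[4032 × 1274] = 2266.4439
r = -2002 / 2266.4439 ≈ -0.883

-0.883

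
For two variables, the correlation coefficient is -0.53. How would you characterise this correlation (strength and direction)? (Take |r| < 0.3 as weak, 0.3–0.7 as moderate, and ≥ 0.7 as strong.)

r = -0.53 < 0 so the relationship is negative.
|r| = 0.53, which falls in the moderate range.

moderate negative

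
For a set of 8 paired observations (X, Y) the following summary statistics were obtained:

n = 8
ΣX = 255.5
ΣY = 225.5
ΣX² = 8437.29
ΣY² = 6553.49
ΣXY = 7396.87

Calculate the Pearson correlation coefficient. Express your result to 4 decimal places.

r = (nΣXY − ΣXΣY) / √[(nΣX² − (ΣX)²)(nΣY² − (ΣY)²)]
Numerator: 8×7396.87 − 255.5×225.5 = 1559.71
Denominator: √[(67498.32 − 65280.25)(52427.92 − 50850.25)] = √[2218.07 × 1577.67] = 1870.6637
r = 1559.71 / 1870.6637 ≈ 0.8338

0.8338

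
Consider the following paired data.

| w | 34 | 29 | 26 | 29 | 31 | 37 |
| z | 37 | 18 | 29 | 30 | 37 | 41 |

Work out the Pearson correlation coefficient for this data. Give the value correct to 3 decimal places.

n = 6, Σw = 186, Σz = 192, Σw² = 5844, Σz² = 6484, Σwz = 6068
nΣwz − ΣwΣz = 36408 − 35712 = 696
nΣw² − (Σw)² = 35064 − 34596 = 468; nΣz² − (Σz)² = 38904 − 36864 = 2040
r = 696 / √(468 × 2040) = 696 / 977.0977 ≈ 0.712

0.712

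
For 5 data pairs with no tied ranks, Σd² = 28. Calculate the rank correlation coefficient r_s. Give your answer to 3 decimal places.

-0.400

ρ = 1 − 6Σd² / [n(n²−1)] = 1 − 6×28 / (5×24)
  = 1 − 168/120 = 1 − 1.4000 ≈ -0.400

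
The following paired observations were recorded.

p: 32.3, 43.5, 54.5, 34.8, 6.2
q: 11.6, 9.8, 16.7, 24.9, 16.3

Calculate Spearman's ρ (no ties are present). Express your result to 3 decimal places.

Rank p: 2, 4, 5, 3, 1
Rank q: 2, 1, 4, 5, 3
d = rank(p) − rank(q): 0, 3, 1, -2, -2; Σd² = 18
ρ = 1 − 6Σd² / [n(n²−1)] = 1 − 6×18 / (5×24) = 1 − 108/120 ≈ 0.100

0.100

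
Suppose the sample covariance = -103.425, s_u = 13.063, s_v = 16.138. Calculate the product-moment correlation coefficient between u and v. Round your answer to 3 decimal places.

r = Cov(u,v) / (s_u · s_v) = -103.425 / (13.063 × 16.138)
  = -103.425 / 210.8107 ≈ -0.491

-0.491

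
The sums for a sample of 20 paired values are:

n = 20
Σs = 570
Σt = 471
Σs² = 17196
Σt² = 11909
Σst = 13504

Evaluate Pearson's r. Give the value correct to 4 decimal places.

r = (nΣst − ΣsΣt) / √[(nΣs² − (Σs)²)(nΣt² − (Σt)²)]
Numerator: 20×13504 − 570×471 = 1610
Denominator: √[(343920 − 324900)(238180 − 221841)] = √[19020 × 16339] = 17628.6069
r = 1610 / 17628.6069 ≈ 0.0913

0.0913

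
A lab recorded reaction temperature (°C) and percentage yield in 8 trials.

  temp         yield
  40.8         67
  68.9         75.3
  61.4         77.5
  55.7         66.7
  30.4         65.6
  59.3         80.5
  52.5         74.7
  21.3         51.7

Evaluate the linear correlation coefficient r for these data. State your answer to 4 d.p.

n = 8, Σx = 390.3, Σy = 559, Σx² = 20934.89, Σy² = 39650.82, Σxy = 28186.31
nΣxy − ΣxΣy = 225490.48 − 218177.7 = 7312.78
nΣx² − (Σx)² = 167479.12 − 152334.09 = 15145.03; nΣy² − (Σy)² = 317206.56 − 312481 = 4725.56
r = 7312.78 / √(15145.03 × 4725.56) = 7312.78 / 8459.8314 ≈ 0.8644

0.8644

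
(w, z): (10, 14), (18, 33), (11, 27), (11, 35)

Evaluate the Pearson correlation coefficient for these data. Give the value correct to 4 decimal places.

n = 4, Σw = 50, Σz = 109, Σw² = 666, Σz² = 3239, Σwz = 1416
nΣwz − ΣwΣz = 5664 − 5450 = 214
nΣw² − (Σw)² = 2664 − 2500 = 164; nΣz² − (Σz)² = 12956 − 11881 = 1075
r = 214 / √(164 × 1075) = 214 / 419.8809 ≈ 0.5097

0.5097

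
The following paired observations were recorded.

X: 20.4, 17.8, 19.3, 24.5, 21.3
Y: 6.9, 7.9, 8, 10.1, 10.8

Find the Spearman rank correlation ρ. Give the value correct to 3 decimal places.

0.600

Rank X: 3, 1, 2, 5, 4
Rank Y: 1, 2, 3, 4, 5
d = rank(X) − rank(Y): 2, -1, -1, 1, -1; Σd² = 8
ρ = 1 − 6Σd² / [n(n²−1)] = 1 − 6×8 / (5×24) = 1 − 48/120 ≈ 0.600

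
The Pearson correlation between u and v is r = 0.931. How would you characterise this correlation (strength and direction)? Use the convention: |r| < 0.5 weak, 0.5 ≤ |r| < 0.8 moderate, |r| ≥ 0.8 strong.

r = 0.931 > 0 so the relationship is positive.
|r| = 0.931, which falls in the strong range.

strong positive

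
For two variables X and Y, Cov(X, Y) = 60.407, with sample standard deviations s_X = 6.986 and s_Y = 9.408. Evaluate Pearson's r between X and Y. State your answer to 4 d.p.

r = Cov(X,Y) / (s_X · s_Y) = 60.407 / (6.986 × 9.408)
  = 60.407 / 65.7243 ≈ 0.9191

0.9191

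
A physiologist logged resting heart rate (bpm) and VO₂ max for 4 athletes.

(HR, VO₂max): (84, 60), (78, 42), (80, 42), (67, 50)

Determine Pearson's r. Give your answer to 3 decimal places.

n = 4, Σx = 309, Σy = 194, Σx² = 24029, Σy² = 9628, Σxy = 15026
nΣxy − ΣxΣy = 60104 − 59946 = 158
nΣx² − (Σx)² = 96116 − 95481 = 635; nΣy² − (Σy)² = 38512 − 37636 = 876
r = 158 / √(635 × 876) = 158 / 745.8284 ≈ 0.212

0.212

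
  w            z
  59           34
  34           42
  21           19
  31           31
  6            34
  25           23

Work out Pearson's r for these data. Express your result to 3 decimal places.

0.281

n = 6, Σw = 176, Σz = 183, Σw² = 6700, Σz² = 5927, Σwz = 5573
nΣwz − ΣwΣz = 33438 − 32208 = 1230
nΣw² − (Σw)² = 40200 − 30976 = 9224; nΣz² − (Σz)² = 35562 − 33489 = 2073
r = 1230 / √(9224 × 2073) = 1230 / 4372.7968 ≈ 0.281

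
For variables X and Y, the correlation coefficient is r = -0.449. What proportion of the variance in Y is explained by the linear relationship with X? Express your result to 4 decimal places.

0.2016

r² = (-0.449)² = 0.2016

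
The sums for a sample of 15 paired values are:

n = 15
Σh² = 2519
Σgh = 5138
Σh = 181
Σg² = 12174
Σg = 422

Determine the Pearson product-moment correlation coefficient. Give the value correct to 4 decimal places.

0.1443

r = (nΣgh − ΣgΣh) / √[(nΣg² − (Σg)²)(nΣh² − (Σh)²)]
Numerator: 15×5138 − 422×181 = 688
Denominator: √[(182610 − 178084)(37785 − 32761)] = √[4526 × 5024] = 4768.5033
r = 688 / 4768.5033 ≈ 0.1443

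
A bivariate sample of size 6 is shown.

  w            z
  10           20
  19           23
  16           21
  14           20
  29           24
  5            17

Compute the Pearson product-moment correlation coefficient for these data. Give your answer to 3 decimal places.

n = 6, Σw = 93, Σz = 125, Σw² = 1779, Σz² = 2635, Σwz = 2034
nΣwz − ΣwΣz = 12204 − 11625 = 579
nΣw² − (Σw)² = 10674 − 8649 = 2025; nΣz² − (Σz)² = 15810 − 15625 = 185
r = 579 / √(2025 × 185) = 579 / 612.0662 ≈ 0.946

0.946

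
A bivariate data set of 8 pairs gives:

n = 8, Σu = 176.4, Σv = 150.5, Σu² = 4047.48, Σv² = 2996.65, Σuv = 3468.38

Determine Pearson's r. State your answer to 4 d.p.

0.9275

r = (nΣuv − ΣuΣv) / √[(nΣu² − (Σu)²)(nΣv² − (Σv)²)]
Numerator: 8×3468.38 − 176.4×150.5 = 1198.84
Denominator: √[(32379.84 − 31116.96)(23973.2 − 22650.25)] = √[1262.88 × 1322.95] = 1292.5661
r = 1198.84 / 1292.5661 ≈ 0.9275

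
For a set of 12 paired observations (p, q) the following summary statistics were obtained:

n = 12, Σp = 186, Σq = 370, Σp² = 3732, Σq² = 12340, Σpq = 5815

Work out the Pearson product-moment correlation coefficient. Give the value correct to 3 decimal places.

r = (nΣpq − ΣpΣq) / √[(nΣp² − (Σp)²)(nΣq² − (Σq)²)]
Numerator: 12×5815 − 186×370 = 960
Denominator: √[(44784 − 34596)(148080 − 136900)] = √[10188 × 11180] = 10672.4805
r = 960 / 10672.4805 ≈ 0.090

0.090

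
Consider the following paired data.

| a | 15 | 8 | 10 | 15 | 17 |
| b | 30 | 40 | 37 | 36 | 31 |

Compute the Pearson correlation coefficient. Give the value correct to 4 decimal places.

n = 5, Σa = 65, Σb = 174, Σa² = 903, Σb² = 6126, Σab = 2207
nΣab − ΣaΣb = 11035 − 11310 = -275
nΣa² − (Σa)² = 4515 − 4225 = 290; nΣb² − (Σb)² = 30630 − 30276 = 354
r = -275 / √(290 × 354) = -275 / 320.4060 ≈ -0.8583

-0.8583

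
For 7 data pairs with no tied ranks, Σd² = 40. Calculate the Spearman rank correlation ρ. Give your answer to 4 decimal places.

ρ = 1 − 6Σd² / [n(n²−1)] = 1 − 6×40 / (7×48)
  = 1 − 240/336 = 1 − 0.71429 ≈ 0.2857

0.2857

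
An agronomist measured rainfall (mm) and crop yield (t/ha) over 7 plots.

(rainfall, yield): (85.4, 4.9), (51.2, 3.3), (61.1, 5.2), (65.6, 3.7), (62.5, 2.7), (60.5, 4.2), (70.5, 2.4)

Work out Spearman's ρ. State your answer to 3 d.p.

Rank rainfall: 7, 1, 3, 5, 4, 2, 6
Rank yield: 6, 3, 7, 4, 2, 5, 1
d = rank(rainfall) − rank(yield): 1, -2, -4, 1, 2, -3, 5; Σd² = 60
ρ = 1 − 6Σd² / [n(n²−1)] = 1 − 6×60 / (7×48) = 1 − 360/336 ≈ -0.071

-0.071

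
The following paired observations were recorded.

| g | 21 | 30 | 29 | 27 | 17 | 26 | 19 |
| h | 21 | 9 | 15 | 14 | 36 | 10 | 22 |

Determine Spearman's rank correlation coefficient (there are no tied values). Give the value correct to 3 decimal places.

-0.857

Rank g: 3, 7, 6, 5, 1, 4, 2
Rank h: 5, 1, 4, 3, 7, 2, 6
d = rank(g) − rank(h): -2, 6, 2, 2, -6, 2, -4; Σd² = 104
ρ = 1 − 6Σd² / [n(n²−1)] = 1 − 6×104 / (7×48) = 1 − 624/336 ≈ -0.857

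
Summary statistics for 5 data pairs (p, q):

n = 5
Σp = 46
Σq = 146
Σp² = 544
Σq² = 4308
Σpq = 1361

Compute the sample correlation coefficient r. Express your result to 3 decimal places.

0.242

r = (nΣpq − ΣpΣq) / √[(nΣp² − (Σp)²)(nΣq² − (Σq)²)]
Numerator: 5×1361 − 46×146 = 89
Denominator: √[(2720 − 2116)(21540 − 21316)] = √[604 × 224] = 367.8260
r = 89 / 367.8260 ≈ 0.242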